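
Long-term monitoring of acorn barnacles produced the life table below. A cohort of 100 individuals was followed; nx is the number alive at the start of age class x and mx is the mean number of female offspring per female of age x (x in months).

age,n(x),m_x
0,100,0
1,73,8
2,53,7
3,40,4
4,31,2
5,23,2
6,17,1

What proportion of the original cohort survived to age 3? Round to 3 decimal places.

0.400

l_3 = n_3/n_0 = 40/100 = 0.4 → 0.400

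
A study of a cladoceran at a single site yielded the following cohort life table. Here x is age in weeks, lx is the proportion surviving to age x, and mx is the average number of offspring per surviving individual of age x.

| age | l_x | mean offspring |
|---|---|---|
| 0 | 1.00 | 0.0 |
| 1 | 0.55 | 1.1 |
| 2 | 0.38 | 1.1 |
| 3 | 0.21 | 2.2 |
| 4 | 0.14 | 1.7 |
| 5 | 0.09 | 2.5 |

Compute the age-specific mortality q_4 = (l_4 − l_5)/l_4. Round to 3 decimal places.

0.357

q_4 = (l_4 − l_5) / l_4 = (0.14 − 0.09) / 0.14
     = 0.05 / 0.14 = 0.357143… → 0.357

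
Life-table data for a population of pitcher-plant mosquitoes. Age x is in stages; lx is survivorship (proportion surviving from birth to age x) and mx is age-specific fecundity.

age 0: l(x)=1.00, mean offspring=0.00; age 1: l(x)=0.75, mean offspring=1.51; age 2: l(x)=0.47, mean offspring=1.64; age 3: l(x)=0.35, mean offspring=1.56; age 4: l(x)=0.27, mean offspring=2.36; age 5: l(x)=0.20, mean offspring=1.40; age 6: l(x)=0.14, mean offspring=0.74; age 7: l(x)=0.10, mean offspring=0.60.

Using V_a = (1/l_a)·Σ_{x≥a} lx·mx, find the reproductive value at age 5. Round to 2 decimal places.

lx·mx for x ≥ 5: 0.28, 0.1036, 0.06 → sum = 0.4436
V_5 = 0.4436 / l_5 = 0.4436 / 0.2 = 2.218 → 2.22

2.22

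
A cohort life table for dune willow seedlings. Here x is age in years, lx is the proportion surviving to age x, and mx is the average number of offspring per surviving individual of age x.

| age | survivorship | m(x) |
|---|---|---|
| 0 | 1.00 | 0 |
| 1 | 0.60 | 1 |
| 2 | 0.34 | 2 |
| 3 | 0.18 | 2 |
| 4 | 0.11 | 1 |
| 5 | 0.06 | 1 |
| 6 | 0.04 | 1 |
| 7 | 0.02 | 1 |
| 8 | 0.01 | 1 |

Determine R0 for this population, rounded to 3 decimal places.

1.880

lx·mx by age: 0, 0.6, 0.68, 0.36, 0.11, 0.06, 0.04, 0.02, 0.01
R0 = Σ lx·mx = 1.88 → 1.880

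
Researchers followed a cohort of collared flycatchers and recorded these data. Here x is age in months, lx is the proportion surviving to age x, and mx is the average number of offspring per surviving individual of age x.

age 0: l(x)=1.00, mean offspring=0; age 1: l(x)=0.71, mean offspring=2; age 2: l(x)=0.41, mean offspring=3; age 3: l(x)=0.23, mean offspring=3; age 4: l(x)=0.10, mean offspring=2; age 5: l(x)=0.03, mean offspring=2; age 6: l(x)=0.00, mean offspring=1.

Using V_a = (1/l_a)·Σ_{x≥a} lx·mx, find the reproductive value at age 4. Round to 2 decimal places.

2.60

lx·mx for x ≥ 4: 0.2, 0.06, 0 → sum = 0.26
V_4 = 0.26 / l_4 = 0.26 / 0.1 = 2.6 → 2.60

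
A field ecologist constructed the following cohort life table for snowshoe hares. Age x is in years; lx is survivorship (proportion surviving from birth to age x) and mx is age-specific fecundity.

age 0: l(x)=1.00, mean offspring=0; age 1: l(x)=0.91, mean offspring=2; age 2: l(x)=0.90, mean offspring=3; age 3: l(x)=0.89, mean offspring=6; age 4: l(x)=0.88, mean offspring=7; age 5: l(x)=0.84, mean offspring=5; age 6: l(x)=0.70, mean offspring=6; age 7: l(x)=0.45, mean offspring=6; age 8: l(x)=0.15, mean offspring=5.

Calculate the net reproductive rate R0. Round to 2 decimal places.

lx·mx by age: 0, 1.82, 2.7, 5.34, 6.16, 4.2, 4.2, 2.7, 0.75
R0 = Σ lx·mx = 27.87 → 27.87

27.87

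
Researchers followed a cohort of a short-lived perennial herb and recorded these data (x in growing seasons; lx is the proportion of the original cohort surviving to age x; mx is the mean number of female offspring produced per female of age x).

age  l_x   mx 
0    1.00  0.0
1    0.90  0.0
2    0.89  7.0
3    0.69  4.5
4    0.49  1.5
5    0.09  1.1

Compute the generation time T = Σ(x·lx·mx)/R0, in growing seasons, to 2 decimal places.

2.48

lx·mx: 0, 0, 6.23, 3.105, 0.735, 0.099 → R0 = 10.169
x·lx·mx: 0, 0, 12.46, 9.315, 2.94, 0.495 → Σ = 25.21
T = 25.21 / 10.169 = 2.479103… → 2.48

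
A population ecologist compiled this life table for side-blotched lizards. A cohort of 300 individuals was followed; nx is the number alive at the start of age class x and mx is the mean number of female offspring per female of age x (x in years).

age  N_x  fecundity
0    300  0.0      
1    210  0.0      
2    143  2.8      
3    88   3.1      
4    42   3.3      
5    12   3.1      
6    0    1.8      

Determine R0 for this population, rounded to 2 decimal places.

2.83

lx = nx/n0 = nx/300: 1, 0.7, 0.47667…, 0.29333…, 0.14, 0.04, 0
lx·mx by age: 0, 0, 1.334667…, 0.909333…, 0.462, 0.124, 0
R0 = Σ lx·mx = 2.83… → 2.83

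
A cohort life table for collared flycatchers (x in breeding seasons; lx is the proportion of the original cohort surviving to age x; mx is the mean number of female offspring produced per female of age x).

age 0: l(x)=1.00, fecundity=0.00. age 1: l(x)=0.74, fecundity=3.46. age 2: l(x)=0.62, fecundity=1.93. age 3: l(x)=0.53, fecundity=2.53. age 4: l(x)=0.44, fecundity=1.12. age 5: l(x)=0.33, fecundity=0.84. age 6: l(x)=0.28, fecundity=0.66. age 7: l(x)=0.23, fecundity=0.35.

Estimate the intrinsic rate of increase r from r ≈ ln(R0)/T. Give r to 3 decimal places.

0.794

R0 = Σ lx·mx = 0 + 2.5604 + 1.1966 + 1.3409 + 0.4928 + 0.2772 + 0.1848 + 0.0805 = 6.1332
Σ x·lx·mx = 14.0058; T = 14.0058/6.1332 = 2.2836…
r ≈ ln(R0)/T = ln(6.1332)/2.2836… = 0.79423… → 0.794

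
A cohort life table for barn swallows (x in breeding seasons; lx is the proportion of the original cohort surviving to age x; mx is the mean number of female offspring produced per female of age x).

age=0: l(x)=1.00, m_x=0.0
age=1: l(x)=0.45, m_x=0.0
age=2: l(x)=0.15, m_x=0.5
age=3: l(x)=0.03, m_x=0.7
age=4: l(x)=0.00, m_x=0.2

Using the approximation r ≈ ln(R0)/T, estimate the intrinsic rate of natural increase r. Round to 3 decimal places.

-1.056

R0 = Σ lx·mx = 0 + 0 + 0.075 + 0.021 + 0 = 0.096
Σ x·lx·mx = 0.213; T = 0.213/0.096 = 2.21875
r ≈ ln(R0)/T = ln(0.096)/2.21875 = -1.05618… → -1.056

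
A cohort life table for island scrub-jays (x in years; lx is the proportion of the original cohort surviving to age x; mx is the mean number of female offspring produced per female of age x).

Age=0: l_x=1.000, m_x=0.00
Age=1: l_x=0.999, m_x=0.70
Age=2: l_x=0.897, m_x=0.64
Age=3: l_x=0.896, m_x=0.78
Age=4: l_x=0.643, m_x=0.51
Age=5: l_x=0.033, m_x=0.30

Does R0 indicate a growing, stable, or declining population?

growing

R0 = Σ lx·mx = 0 + 0.6993 + 0.57408 + 0.69888 + 0.32793 + 0.0099 = 2.31009
R0 > 1, so the population is growing.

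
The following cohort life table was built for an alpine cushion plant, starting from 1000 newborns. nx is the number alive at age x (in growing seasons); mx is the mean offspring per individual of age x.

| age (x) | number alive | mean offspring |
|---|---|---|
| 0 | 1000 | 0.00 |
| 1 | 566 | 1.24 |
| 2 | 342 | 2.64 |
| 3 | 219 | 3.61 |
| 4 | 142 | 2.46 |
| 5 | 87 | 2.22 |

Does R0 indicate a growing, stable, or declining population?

growing

lx = nx/n0 = nx/1000: 1, 0.566, 0.342, 0.219, 0.142, 0.087
R0 = Σ lx·mx = 0 + 0.70184 + 0.90288 + 0.79059 + 0.34932 + 0.19314 = 2.93777
R0 > 1, so the population is growing.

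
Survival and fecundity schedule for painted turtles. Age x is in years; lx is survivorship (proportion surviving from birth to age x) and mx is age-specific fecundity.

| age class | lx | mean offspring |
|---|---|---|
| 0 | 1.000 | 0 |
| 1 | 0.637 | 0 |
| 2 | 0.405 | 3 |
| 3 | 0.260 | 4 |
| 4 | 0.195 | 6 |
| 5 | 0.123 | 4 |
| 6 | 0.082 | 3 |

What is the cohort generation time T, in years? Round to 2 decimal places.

lx·mx: 0, 0, 1.215, 1.04, 1.17, 0.492, 0.246 → R0 = 4.163
x·lx·mx: 0, 0, 2.43, 3.12, 4.68, 2.46, 1.476 → Σ = 14.166
T = 14.166 / 4.163 = 3.402834… → 3.40

3.40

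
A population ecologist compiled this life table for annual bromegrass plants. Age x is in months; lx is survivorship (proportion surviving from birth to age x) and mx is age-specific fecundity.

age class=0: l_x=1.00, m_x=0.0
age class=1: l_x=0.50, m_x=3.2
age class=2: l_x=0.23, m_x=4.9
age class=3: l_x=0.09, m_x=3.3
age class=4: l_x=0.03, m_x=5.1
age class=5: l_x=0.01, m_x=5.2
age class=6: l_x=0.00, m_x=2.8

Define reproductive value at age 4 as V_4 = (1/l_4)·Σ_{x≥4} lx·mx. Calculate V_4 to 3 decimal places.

lx·mx for x ≥ 4: 0.153, 0.052, 0 → sum = 0.205
V_4 = 0.205 / l_4 = 0.205 / 0.03 = 6.833333… → 6.833

6.833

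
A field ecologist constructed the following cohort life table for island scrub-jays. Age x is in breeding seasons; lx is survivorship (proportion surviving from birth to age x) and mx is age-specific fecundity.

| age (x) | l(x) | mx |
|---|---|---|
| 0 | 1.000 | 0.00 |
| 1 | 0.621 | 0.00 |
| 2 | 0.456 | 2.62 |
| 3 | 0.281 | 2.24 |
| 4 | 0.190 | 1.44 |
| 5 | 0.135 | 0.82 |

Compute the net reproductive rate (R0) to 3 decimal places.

2.208

lx·mx by age: 0, 0, 1.19472, 0.62944, 0.2736, 0.1107
R0 = Σ lx·mx = 2.20846 → 2.208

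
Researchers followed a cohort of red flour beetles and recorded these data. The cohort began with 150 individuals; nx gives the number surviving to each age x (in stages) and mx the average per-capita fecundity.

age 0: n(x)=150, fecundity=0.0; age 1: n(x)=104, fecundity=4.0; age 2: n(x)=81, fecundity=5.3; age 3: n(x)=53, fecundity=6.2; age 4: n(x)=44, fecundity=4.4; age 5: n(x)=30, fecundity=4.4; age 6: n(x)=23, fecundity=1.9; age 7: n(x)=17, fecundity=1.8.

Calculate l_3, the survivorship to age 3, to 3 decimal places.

l_3 = n_3/n_0 = 53/150 = 0.353333… → 0.353

0.353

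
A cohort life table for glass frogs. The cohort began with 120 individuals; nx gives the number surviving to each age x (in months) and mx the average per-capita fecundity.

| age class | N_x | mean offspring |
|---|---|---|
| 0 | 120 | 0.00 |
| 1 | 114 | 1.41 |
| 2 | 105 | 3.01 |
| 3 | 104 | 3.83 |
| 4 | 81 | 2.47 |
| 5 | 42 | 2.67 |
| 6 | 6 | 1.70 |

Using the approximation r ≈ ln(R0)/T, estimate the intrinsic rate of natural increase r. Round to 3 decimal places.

lx = nx/n0 = nx/120: 1, 0.95, 0.875, 0.86667…, 0.675, 0.35, 0.05
R0 = Σ lx·mx = 0 + 1.3395 + 2.63375 + 3.31933… + 1.66725 + 0.9345 + 0.085 = 9.979333…
Σ x·lx·mx = 28.4165…; T = 28.4165…/9.979333… = 2.84753…
r ≈ ln(R0)/T = ln(9.979333…)/2.84753… = 0.8079… → 0.808

0.808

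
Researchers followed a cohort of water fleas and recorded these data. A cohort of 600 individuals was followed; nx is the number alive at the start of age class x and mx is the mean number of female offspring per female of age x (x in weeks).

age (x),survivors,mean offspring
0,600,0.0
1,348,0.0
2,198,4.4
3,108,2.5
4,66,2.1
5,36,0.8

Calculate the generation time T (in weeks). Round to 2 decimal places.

lx = nx/n0 = nx/600: 1, 0.58, 0.33, 0.18, 0.11, 0.06
lx·mx: 0, 0, 1.452, 0.45, 0.231, 0.048 → R0 = 2.181
x·lx·mx: 0, 0, 2.904, 1.35, 0.924, 0.24 → Σ = 5.418
T = 5.418 / 2.181 = 2.484182… → 2.48

2.48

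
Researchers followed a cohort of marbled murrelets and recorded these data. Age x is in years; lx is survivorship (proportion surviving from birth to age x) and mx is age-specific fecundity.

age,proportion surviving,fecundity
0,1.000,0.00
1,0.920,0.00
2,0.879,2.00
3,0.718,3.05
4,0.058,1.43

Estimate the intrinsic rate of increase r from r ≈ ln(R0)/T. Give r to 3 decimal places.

0.539

R0 = Σ lx·mx = 0 + 0 + 1.758 + 2.1899 + 0.08294 = 4.03084
Σ x·lx·mx = 10.41746; T = 10.41746/4.03084 = 2.58444…
r ≈ ln(R0)/T = ln(4.03084)/2.58444… = 0.53937… → 0.539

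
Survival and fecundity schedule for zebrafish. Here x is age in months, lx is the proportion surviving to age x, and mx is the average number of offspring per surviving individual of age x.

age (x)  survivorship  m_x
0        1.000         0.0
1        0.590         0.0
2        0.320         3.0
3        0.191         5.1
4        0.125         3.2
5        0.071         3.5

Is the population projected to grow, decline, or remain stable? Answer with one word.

growing

R0 = Σ lx·mx = 0 + 0 + 0.96 + 0.9741 + 0.4 + 0.2485 = 2.5826
R0 > 1, so the population is growing.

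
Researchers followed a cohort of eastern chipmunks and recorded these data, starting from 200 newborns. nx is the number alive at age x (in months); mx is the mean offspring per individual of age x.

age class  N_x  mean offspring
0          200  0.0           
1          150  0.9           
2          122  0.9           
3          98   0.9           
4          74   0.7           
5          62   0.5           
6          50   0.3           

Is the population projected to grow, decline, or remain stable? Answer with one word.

lx = nx/n0 = nx/200: 1, 0.75, 0.61, 0.49, 0.37, 0.31, 0.25
R0 = Σ lx·mx = 0 + 0.675 + 0.549 + 0.441 + 0.259 + 0.155 + 0.075 = 2.154
R0 > 1, so the population is growing.

growing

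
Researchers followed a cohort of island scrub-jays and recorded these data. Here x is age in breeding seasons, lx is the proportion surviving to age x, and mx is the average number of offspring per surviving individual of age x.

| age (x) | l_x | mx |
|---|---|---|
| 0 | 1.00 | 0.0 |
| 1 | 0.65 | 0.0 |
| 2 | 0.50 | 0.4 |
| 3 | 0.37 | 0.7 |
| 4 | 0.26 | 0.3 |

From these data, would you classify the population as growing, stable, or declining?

declining

R0 = Σ lx·mx = 0 + 0 + 0.2 + 0.259 + 0.078 = 0.537
R0 < 1, so the population is declining.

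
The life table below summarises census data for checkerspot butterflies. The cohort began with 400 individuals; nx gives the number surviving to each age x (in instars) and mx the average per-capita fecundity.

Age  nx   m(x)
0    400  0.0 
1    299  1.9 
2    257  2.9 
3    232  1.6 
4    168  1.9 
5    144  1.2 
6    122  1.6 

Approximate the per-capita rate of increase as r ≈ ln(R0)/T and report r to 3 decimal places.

lx = nx/n0 = nx/400: 1, 0.7475, 0.6425, 0.58, 0.42, 0.36, 0.305
R0 = Σ lx·mx = 0 + 1.42025 + 1.86325 + 0.928 + 0.798 + 0.432 + 0.488 = 5.9295
Σ x·lx·mx = 16.21075; T = 16.21075/5.9295 = 2.73392…
r ≈ ln(R0)/T = ln(5.9295)/2.73392… = 0.65106… → 0.651

0.651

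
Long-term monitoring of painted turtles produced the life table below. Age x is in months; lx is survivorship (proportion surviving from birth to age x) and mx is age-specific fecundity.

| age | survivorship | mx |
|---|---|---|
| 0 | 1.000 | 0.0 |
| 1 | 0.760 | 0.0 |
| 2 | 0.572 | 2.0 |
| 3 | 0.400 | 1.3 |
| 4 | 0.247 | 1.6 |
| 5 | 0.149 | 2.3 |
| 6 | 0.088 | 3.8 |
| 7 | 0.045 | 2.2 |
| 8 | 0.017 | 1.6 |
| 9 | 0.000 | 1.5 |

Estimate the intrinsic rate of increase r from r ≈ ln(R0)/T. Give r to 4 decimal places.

0.2993

R0 = Σ lx·mx = 0 + 0 + 1.144 + 0.52 + 0.3952 + 0.3427 + 0.3344 + 0.099 + 0.0272 + 0 = 2.8625
Σ x·lx·mx = 10.0593; T = 10.0593/2.8625 = 3.51417…
r ≈ ln(R0)/T = ln(2.8625)/3.51417… = 0.299273… → 0.2993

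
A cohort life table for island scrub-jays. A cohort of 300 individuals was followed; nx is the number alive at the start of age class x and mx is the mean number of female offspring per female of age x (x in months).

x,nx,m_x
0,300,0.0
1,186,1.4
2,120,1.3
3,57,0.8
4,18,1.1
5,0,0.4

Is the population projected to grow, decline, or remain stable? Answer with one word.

lx = nx/n0 = nx/300: 1, 0.62, 0.4, 0.19, 0.06, 0
R0 = Σ lx·mx = 0 + 0.868 + 0.52 + 0.152 + 0.066 + 0 = 1.606
R0 > 1, so the population is growing.

growing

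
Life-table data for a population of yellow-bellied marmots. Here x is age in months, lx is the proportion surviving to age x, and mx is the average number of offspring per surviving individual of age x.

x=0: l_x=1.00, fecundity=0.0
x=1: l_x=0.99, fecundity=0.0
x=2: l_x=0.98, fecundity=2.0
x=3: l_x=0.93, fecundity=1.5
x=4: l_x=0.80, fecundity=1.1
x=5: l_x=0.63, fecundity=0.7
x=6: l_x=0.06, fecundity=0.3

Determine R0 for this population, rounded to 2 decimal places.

lx·mx by age: 0, 0, 1.96, 1.395, 0.88, 0.441, 0.018
R0 = Σ lx·mx = 4.694 → 4.69

4.69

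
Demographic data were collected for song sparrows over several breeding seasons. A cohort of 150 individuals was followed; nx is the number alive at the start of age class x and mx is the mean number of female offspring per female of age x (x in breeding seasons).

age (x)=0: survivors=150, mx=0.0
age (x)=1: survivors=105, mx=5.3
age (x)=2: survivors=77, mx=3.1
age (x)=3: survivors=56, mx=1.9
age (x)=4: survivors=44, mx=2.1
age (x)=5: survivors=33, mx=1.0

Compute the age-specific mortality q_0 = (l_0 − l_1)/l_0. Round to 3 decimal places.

0.300

lx = nx/n0 = nx/150: 1, 0.7, 0.51333…, 0.37333…, 0.29333…, 0.22
q_0 = (l_0 − l_1) / l_0 = (1 − 0.7) / 1
     = 0.3 / 1 = 0.3 → 0.300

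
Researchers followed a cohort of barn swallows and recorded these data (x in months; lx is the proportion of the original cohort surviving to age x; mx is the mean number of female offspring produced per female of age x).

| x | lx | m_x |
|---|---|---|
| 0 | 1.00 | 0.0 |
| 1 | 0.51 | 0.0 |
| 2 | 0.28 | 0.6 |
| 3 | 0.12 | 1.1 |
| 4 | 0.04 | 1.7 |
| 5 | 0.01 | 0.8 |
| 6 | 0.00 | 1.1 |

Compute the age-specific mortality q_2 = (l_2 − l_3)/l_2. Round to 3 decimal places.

q_2 = (l_2 − l_3) / l_2 = (0.28 − 0.12) / 0.28
     = 0.16 / 0.28 = 0.571429… → 0.571

0.571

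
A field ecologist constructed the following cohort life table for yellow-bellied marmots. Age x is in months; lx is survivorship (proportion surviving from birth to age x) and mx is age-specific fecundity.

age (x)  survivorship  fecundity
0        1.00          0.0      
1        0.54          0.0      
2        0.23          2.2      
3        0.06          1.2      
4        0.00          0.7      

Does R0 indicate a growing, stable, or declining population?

R0 = Σ lx·mx = 0 + 0 + 0.506 + 0.072 + 0 = 0.578
R0 < 1, so the population is declining.

declining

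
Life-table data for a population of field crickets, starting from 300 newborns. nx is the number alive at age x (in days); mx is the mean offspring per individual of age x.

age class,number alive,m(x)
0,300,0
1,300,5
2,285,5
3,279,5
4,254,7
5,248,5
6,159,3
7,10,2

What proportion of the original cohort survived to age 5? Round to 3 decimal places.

0.827

l_5 = n_5/n_0 = 248/300 = 0.826667… → 0.827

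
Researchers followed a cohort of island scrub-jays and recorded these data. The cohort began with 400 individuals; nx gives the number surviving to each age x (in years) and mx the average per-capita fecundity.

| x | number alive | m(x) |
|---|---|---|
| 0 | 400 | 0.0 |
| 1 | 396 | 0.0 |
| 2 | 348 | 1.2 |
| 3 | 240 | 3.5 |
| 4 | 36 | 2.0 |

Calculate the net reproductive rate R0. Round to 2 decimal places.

lx = nx/n0 = nx/400: 1, 0.99, 0.87, 0.6, 0.09
lx·mx by age: 0, 0, 1.044, 2.1, 0.18
R0 = Σ lx·mx = 3.324 → 3.32

3.32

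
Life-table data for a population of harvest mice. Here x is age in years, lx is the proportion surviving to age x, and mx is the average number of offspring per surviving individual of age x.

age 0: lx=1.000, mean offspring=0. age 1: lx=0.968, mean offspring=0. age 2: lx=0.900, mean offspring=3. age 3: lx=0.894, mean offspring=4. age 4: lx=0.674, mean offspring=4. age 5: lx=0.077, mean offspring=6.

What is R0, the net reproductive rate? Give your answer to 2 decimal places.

9.43

lx·mx by age: 0, 0, 2.7, 3.576, 2.696, 0.462
R0 = Σ lx·mx = 9.434 → 9.43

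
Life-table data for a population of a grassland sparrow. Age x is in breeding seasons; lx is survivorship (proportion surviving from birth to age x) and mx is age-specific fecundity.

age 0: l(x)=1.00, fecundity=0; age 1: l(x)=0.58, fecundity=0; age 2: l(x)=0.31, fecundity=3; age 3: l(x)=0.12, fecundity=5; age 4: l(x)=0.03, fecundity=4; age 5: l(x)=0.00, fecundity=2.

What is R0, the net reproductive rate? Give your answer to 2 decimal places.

lx·mx by age: 0, 0, 0.93, 0.6, 0.12, 0
R0 = Σ lx·mx = 1.65 → 1.65

1.65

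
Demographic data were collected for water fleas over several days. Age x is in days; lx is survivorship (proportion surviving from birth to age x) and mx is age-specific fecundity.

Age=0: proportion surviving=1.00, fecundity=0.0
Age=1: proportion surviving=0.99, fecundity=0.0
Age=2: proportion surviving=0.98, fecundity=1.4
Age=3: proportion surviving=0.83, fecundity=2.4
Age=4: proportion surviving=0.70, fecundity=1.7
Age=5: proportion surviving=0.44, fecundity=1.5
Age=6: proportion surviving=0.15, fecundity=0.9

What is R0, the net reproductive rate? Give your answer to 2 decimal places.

lx·mx by age: 0, 0, 1.372, 1.992, 1.19, 0.66, 0.135
R0 = Σ lx·mx = 5.349 → 5.35

5.35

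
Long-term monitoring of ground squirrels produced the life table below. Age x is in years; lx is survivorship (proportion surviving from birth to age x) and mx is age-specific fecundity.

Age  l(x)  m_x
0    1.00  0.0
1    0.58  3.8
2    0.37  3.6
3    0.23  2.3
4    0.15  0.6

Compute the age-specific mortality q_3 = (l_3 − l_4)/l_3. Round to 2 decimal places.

q_3 = (l_3 − l_4) / l_3 = (0.23 − 0.15) / 0.23
     = 0.08 / 0.23 = 0.347826… → 0.35

0.35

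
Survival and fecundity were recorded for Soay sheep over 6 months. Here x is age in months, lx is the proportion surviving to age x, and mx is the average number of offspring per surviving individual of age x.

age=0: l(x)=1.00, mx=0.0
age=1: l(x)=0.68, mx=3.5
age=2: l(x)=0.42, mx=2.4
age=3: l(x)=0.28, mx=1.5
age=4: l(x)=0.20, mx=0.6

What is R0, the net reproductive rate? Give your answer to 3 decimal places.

lx·mx by age: 0, 2.38, 1.008, 0.42, 0.12
R0 = Σ lx·mx = 3.928 → 3.928

3.928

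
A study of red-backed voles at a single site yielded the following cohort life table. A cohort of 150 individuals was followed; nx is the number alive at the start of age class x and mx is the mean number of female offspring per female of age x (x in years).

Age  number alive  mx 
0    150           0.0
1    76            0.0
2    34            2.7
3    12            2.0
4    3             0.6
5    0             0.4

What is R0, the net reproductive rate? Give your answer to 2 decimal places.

0.78

lx = nx/n0 = nx/150: 1, 0.50667…, 0.22667…, 0.08, 0.02, 0
lx·mx by age: 0, 0, 0.612…, 0.16, 0.012, 0
R0 = Σ lx·mx = 0.784… → 0.78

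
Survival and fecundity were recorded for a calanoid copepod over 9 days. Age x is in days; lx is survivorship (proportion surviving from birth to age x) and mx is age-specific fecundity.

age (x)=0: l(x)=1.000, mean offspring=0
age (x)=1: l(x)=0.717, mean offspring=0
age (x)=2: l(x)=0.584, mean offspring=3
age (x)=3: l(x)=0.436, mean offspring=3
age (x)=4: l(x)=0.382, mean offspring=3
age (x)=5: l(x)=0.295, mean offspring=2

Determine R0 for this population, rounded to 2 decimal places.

lx·mx by age: 0, 0, 1.752, 1.308, 1.146, 0.59
R0 = Σ lx·mx = 4.796 → 4.80

4.80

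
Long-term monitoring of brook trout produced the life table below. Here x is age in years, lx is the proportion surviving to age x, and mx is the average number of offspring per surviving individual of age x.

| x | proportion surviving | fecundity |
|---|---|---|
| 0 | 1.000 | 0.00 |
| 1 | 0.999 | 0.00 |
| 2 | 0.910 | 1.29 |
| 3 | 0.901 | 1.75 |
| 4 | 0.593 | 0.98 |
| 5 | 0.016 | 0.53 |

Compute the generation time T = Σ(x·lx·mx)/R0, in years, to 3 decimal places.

lx·mx: 0, 0, 1.1739, 1.57675, 0.58114, 0.00848 → R0 = 3.34027
x·lx·mx: 0, 0, 2.3478, 4.73025, 2.32456, 0.0424 → Σ = 9.44501
T = 9.44501 / 3.34027 = 2.827619… → 2.828

2.828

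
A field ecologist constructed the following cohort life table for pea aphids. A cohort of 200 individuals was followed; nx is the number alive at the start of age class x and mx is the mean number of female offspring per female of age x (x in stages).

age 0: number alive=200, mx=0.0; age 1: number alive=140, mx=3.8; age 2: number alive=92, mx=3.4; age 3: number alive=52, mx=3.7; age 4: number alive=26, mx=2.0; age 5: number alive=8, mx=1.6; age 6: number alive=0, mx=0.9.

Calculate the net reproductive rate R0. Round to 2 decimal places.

lx = nx/n0 = nx/200: 1, 0.7, 0.46, 0.26, 0.13, 0.04, 0
lx·mx by age: 0, 2.66, 1.564, 0.962, 0.26, 0.064, 0
R0 = Σ lx·mx = 5.51 → 5.51

5.51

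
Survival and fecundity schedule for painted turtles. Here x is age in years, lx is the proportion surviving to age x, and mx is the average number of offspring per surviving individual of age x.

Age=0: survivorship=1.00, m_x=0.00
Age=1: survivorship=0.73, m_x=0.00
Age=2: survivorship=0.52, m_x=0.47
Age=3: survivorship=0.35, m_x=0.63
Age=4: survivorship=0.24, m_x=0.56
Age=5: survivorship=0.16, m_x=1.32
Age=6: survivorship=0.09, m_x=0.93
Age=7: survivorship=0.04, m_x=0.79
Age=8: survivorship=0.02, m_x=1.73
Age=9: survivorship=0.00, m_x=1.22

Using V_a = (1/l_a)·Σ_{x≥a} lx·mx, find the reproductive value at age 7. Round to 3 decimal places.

1.655

lx·mx for x ≥ 7: 0.0316, 0.0346, 0 → sum = 0.0662
V_7 = 0.0662 / l_7 = 0.0662 / 0.04 = 1.655 → 1.655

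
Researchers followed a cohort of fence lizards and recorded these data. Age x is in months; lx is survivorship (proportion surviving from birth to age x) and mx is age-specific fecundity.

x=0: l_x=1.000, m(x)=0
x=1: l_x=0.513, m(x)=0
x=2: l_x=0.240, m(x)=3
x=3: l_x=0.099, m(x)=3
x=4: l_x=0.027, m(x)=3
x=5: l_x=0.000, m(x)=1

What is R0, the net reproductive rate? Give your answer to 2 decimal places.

lx·mx by age: 0, 0, 0.72, 0.297, 0.081, 0
R0 = Σ lx·mx = 1.098 → 1.10

1.10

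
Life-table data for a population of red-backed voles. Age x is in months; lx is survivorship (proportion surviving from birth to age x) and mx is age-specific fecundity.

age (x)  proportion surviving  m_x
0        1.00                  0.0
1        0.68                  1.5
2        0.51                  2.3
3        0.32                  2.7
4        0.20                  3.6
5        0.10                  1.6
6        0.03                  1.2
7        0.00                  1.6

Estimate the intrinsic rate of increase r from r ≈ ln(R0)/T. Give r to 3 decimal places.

R0 = Σ lx·mx = 0 + 1.02 + 1.173 + 0.864 + 0.72 + 0.16 + 0.036 + 0 = 3.973
Σ x·lx·mx = 9.854; T = 9.854/3.973 = 2.48024…
r ≈ ln(R0)/T = ln(3.973)/2.48024… = 0.5562… → 0.556

0.556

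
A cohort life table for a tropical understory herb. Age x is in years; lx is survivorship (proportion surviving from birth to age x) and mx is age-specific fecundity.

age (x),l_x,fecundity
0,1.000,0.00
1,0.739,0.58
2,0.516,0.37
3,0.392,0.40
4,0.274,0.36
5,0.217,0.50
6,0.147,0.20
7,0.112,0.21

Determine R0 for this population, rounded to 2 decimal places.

1.04

lx·mx by age: 0, 0.42862, 0.19092, 0.1568, 0.09864, 0.1085, 0.0294, 0.02352
R0 = Σ lx·mx = 1.0364 → 1.04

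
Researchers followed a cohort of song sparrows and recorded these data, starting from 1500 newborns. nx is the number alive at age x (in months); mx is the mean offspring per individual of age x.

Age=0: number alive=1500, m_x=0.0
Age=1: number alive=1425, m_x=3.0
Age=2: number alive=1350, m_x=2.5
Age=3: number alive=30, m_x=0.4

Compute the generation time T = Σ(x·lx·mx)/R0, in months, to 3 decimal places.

lx = nx/n0 = nx/1500: 1, 0.95, 0.9, 0.02
lx·mx: 0, 2.85, 2.25, 0.008 → R0 = 5.108
x·lx·mx: 0, 2.85, 4.5, 0.024 → Σ = 7.374
T = 7.374 / 5.108 = 1.443618… → 1.444

1.444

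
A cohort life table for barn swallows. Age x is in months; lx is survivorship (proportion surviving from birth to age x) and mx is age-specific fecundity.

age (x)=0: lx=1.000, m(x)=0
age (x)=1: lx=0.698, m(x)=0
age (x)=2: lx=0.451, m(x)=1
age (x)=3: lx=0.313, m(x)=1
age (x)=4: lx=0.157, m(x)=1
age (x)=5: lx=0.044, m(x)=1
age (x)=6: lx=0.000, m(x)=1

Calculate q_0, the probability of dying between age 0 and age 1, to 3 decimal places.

q_0 = (l_0 − l_1) / l_0 = (1 − 0.698) / 1
     = 0.302 / 1 = 0.302 → 0.302

0.302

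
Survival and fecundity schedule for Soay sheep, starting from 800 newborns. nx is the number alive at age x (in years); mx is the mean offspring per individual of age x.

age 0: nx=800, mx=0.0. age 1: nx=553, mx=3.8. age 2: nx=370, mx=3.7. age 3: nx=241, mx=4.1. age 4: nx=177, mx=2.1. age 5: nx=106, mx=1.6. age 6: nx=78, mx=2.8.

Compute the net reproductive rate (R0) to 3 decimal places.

6.523

lx = nx/n0 = nx/800: 1, 0.69125, 0.4625, 0.30125, 0.22125, 0.1325, 0.0975
lx·mx by age: 0, 2.62675, 1.71125, 1.235125, 0.464625, 0.212, 0.273
R0 = Σ lx·mx = 6.52275 → 6.523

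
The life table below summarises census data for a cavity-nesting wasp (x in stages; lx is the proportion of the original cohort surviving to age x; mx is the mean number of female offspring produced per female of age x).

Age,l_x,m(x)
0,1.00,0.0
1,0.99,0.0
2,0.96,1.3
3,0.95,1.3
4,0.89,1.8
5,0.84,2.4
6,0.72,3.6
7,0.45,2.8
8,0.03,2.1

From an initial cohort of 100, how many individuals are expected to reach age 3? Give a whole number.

Expected survivors = N0 · l_3 = 100 × 0.95 = 95 → 95

95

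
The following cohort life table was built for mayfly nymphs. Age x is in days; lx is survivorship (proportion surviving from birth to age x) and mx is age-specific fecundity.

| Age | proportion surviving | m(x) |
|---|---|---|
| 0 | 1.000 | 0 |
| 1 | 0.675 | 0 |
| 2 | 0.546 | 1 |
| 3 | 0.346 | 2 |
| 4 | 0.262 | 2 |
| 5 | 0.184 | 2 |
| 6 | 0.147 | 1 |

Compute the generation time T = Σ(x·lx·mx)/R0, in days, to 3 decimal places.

3.507

lx·mx: 0, 0, 0.546, 0.692, 0.524, 0.368, 0.147 → R0 = 2.277
x·lx·mx: 0, 0, 1.092, 2.076, 2.096, 1.84, 0.882 → Σ = 7.986
T = 7.986 / 2.277 = 3.507246… → 3.507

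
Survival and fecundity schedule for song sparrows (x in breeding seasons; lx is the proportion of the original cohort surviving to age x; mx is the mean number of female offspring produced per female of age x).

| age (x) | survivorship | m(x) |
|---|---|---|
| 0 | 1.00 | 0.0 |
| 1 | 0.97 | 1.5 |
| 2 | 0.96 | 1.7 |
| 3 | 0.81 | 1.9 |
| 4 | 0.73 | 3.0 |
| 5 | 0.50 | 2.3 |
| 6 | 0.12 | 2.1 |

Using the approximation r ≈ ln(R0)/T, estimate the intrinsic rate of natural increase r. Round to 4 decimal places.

R0 = Σ lx·mx = 0 + 1.455 + 1.632 + 1.539 + 2.19 + 1.15 + 0.252 = 8.218
Σ x·lx·mx = 25.358; T = 25.358/8.218 = 3.08567…
r ≈ ln(R0)/T = ln(8.218)/3.08567… = 0.682617… → 0.6826

0.6826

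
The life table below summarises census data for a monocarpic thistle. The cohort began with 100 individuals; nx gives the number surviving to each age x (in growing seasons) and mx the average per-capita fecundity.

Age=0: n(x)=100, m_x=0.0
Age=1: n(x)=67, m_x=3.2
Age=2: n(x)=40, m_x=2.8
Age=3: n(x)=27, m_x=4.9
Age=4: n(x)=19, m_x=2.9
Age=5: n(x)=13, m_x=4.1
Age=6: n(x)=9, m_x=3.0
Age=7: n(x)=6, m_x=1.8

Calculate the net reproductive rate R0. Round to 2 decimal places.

6.05

lx = nx/n0 = nx/100: 1, 0.67, 0.4, 0.27, 0.19, 0.13, 0.09, 0.06
lx·mx by age: 0, 2.144, 1.12, 1.323, 0.551, 0.533, 0.27, 0.108
R0 = Σ lx·mx = 6.049 → 6.05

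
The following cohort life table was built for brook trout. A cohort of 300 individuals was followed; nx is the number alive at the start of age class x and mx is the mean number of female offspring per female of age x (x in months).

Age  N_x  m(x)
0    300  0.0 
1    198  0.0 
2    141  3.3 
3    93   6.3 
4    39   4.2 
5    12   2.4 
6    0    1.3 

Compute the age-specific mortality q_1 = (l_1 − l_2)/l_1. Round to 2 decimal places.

0.29

lx = nx/n0 = nx/300: 1, 0.66, 0.47, 0.31, 0.13, 0.04, 0
q_1 = (l_1 − l_2) / l_1 = (0.66 − 0.47) / 0.66
     = 0.19 / 0.66 = 0.287879… → 0.29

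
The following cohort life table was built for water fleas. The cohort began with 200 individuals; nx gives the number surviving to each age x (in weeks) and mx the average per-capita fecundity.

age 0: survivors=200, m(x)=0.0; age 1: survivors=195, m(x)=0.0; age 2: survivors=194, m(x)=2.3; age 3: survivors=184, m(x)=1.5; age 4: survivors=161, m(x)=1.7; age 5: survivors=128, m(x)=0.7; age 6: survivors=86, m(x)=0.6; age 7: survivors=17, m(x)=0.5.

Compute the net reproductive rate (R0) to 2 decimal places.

lx = nx/n0 = nx/200: 1, 0.975, 0.97, 0.92, 0.805, 0.64, 0.43, 0.085
lx·mx by age: 0, 0, 2.231, 1.38, 1.3685, 0.448, 0.258, 0.0425
R0 = Σ lx·mx = 5.728 → 5.73

5.73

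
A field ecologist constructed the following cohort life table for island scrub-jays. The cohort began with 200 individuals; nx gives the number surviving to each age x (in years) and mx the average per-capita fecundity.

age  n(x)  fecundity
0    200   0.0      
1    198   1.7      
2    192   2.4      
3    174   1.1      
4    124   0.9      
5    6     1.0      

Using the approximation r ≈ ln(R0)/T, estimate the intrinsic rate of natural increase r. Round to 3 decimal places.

0.820

lx = nx/n0 = nx/200: 1, 0.99, 0.96, 0.87, 0.62, 0.03
R0 = Σ lx·mx = 0 + 1.683 + 2.304 + 0.957 + 0.558 + 0.03 = 5.532
Σ x·lx·mx = 11.544; T = 11.544/5.532 = 2.08677…
r ≈ ln(R0)/T = ln(5.532)/2.08677… = 0.81971… → 0.820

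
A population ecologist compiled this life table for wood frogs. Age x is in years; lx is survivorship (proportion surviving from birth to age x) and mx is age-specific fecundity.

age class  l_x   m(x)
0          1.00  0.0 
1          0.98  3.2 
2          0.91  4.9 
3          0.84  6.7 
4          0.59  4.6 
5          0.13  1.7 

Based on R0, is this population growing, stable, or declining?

growing

R0 = Σ lx·mx = 0 + 3.136 + 4.459 + 5.628 + 2.714 + 0.221 = 16.158
R0 > 1, so the population is growing.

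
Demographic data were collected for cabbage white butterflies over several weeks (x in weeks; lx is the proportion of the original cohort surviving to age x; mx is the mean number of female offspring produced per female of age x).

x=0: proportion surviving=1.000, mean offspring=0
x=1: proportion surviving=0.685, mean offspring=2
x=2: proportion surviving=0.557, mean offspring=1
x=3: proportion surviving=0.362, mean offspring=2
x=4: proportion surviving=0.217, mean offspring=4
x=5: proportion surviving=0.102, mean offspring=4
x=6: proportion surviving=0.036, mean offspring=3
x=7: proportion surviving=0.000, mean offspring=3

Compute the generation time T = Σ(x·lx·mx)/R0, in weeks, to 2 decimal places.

2.68

lx·mx: 0, 1.37, 0.557, 0.724, 0.868, 0.408, 0.108, 0 → R0 = 4.035
x·lx·mx: 0, 1.37, 1.114, 2.172, 3.472, 2.04, 0.648, 0 → Σ = 10.816
T = 10.816 / 4.035 = 2.680545… → 2.68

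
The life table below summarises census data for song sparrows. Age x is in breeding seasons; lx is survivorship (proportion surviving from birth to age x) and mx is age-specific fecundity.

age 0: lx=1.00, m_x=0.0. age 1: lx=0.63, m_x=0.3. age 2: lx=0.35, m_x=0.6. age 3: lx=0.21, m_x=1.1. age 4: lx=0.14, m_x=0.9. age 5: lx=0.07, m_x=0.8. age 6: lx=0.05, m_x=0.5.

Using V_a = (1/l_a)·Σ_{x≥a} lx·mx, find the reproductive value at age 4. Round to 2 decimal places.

lx·mx for x ≥ 4: 0.126, 0.056, 0.025 → sum = 0.207
V_4 = 0.207 / l_4 = 0.207 / 0.14 = 1.478571… → 1.48

1.48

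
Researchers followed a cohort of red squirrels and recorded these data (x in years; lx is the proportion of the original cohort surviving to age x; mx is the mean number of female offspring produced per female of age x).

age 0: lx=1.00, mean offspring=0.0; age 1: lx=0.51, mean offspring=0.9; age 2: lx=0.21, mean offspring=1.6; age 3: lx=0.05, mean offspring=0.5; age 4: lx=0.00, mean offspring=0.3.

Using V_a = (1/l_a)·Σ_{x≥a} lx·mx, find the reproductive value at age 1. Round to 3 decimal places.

1.608

lx·mx for x ≥ 1: 0.459, 0.336, 0.025, 0 → sum = 0.82
V_1 = 0.82 / l_1 = 0.82 / 0.51 = 1.607843… → 1.608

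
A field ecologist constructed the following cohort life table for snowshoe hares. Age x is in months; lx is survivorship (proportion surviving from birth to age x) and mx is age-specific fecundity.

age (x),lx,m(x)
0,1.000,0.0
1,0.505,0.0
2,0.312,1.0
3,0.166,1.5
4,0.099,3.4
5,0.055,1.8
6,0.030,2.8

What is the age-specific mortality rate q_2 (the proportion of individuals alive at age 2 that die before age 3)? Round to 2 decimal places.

q_2 = (l_2 − l_3) / l_2 = (0.312 − 0.166) / 0.312
     = 0.146 / 0.312 = 0.467949… → 0.47

0.47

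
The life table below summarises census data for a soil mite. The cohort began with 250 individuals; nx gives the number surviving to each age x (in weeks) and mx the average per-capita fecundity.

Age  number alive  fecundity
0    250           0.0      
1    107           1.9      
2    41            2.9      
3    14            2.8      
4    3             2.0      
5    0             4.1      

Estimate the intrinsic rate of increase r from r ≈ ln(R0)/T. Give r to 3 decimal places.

0.243

lx = nx/n0 = nx/250: 1, 0.428, 0.164, 0.056, 0.012, 0
R0 = Σ lx·mx = 0 + 0.8132 + 0.4756 + 0.1568 + 0.024 + 0 = 1.4696
Σ x·lx·mx = 2.3308; T = 2.3308/1.4696 = 1.58601…
r ≈ ln(R0)/T = ln(1.4696)/1.58601… = 0.24274… → 0.243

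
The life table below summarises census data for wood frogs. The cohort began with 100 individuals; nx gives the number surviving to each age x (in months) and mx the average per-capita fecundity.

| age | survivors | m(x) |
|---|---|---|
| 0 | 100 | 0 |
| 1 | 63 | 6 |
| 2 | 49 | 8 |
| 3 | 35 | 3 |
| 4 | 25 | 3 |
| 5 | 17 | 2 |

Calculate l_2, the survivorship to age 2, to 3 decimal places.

0.490

l_2 = n_2/n_0 = 49/100 = 0.49 → 0.490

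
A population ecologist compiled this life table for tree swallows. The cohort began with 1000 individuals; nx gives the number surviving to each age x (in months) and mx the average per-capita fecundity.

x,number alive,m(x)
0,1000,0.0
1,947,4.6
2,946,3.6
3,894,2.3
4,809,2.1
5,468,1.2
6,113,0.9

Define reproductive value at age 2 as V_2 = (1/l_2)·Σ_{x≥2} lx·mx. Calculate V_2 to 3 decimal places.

8.271

lx = nx/n0 = nx/1000: 1, 0.947, 0.946, 0.894, 0.809, 0.468, 0.113
lx·mx for x ≥ 2: 3.4056, 2.0562, 1.6989, 0.5616, 0.1017 → sum = 7.824
V_2 = 7.824 / l_2 = 7.824 / 0.946 = 8.270613… → 8.271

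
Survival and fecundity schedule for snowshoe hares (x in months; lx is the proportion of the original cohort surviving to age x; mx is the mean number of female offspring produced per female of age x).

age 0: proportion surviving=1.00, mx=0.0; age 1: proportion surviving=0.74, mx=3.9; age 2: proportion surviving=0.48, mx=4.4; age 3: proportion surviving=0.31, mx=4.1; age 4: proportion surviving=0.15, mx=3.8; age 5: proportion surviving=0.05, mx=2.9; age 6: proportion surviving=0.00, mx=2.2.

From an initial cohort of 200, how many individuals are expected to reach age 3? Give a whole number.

62

Expected survivors = N0 · l_3 = 200 × 0.31 = 62 → 62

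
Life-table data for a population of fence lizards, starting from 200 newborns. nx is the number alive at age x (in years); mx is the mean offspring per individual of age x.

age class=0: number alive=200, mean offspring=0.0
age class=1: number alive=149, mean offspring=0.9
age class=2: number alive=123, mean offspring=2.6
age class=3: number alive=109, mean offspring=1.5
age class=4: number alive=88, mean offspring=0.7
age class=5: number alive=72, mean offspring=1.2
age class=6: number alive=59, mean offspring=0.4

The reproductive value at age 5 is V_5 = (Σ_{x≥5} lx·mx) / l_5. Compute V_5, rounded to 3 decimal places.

1.528

lx = nx/n0 = nx/200: 1, 0.745, 0.615, 0.545, 0.44, 0.36, 0.295
lx·mx for x ≥ 5: 0.432, 0.118 → sum = 0.55
V_5 = 0.55 / l_5 = 0.55 / 0.36 = 1.527778… → 1.528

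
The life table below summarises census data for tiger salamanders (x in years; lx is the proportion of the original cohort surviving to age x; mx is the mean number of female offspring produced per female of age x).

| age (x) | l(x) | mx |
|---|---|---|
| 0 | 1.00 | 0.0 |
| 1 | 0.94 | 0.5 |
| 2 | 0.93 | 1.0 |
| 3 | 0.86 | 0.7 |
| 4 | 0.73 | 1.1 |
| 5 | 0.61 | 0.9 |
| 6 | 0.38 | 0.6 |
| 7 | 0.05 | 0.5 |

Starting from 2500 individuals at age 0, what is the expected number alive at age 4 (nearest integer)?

Expected survivors = N0 · l_4 = 2500 × 0.73 = 1825 → 1825

1825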